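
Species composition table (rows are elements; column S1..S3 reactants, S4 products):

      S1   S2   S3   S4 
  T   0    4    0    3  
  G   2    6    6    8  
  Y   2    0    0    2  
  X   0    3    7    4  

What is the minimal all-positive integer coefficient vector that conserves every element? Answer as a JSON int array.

Coefficients: [4, 3, 1, 4]

T: 4·0+3·4+1·0 = 12 | 4·3 = 12
G: 4·2+3·6+1·6 = 32 | 4·8 = 32
Y: 4·2+3·0+1·0 = 8 | 4·2 = 8
X: 4·0+3·3+1·7 = 16 | 4·4 = 16
gcd(4,3,1,4) = 1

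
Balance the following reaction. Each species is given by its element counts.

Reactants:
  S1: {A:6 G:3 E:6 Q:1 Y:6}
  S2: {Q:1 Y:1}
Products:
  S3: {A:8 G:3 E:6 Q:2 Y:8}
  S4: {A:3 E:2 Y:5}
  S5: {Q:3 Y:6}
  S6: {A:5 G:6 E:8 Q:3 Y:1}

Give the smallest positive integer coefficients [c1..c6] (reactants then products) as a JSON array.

A: 5·6+6·0 = 30 | 1·8+4·3+1·0+2·5 = 30
G: 5·3+6·0 = 15 | 1·3+4·0+1·0+2·6 = 15
E: 5·6+6·0 = 30 | 1·6+4·2+1·0+2·8 = 30
Q: 5·1+6·1 = 11 | 1·2+4·0+1·3+2·3 = 11
Y: 5·6+6·1 = 36 | 1·8+4·5+1·6+2·1 = 36
gcd(5,6,1,4,1,2) = 1

Coefficients: [5, 6, 1, 4, 1, 2]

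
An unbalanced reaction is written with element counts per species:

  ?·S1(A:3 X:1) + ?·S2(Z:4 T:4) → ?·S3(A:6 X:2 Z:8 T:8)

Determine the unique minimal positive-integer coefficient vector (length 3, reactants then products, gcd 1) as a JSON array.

A: 2·3+2·0 = 6 | 1·6 = 6
X: 2·1+2·0 = 2 | 1·2 = 2
Z: 2·0+2·4 = 8 | 1·8 = 8
T: 2·0+2·4 = 8 | 1·8 = 8
gcd(2,2,1) = 1

Coefficients: [2, 2, 1]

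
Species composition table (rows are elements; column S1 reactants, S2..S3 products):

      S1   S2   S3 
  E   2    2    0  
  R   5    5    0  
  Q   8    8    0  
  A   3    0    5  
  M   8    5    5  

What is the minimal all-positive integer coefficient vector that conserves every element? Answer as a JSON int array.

E: 5·2 = 10 | 5·2+3·0 = 10
R: 5·5 = 25 | 5·5+3·0 = 25
Q: 5·8 = 40 | 5·8+3·0 = 40
A: 5·3 = 15 | 5·0+3·5 = 15
M: 5·8 = 40 | 5·5+3·5 = 40
gcd(5,5,3) = 1

Coefficients: [5, 5, 3]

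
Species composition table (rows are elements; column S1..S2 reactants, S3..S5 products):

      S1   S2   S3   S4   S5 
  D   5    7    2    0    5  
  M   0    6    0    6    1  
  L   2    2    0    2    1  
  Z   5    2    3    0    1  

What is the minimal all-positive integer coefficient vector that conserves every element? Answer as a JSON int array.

Coefficients: [2, 4, 4, 3, 6]

D: 2·5+4·7 = 38 | 4·2+3·0+6·5 = 38
M: 2·0+4·6 = 24 | 4·0+3·6+6·1 = 24
L: 2·2+4·2 = 12 | 4·0+3·2+6·1 = 12
Z: 2·5+4·2 = 18 | 4·3+3·0+6·1 = 18
gcd(2,4,4,3,6) = 1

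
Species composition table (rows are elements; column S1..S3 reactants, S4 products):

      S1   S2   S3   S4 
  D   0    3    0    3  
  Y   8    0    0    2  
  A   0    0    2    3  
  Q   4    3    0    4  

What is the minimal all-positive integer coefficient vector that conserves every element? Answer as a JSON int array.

D: 1·0+4·3+6·0 = 12 | 4·3 = 12
Y: 1·8+4·0+6·0 = 8 | 4·2 = 8
A: 1·0+4·0+6·2 = 12 | 4·3 = 12
Q: 1·4+4·3+6·0 = 16 | 4·4 = 16
gcd(1,4,6,4) = 1

Coefficients: [1, 4, 6, 4]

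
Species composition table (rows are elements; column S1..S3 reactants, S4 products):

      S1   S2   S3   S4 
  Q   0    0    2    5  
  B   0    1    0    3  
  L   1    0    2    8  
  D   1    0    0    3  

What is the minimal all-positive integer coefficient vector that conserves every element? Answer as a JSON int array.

Coefficients: [6, 6, 5, 2]

Q: 6·0+6·0+5·2 = 10 | 2·5 = 10
B: 6·0+6·1+5·0 = 6 | 2·3 = 6
L: 6·1+6·0+5·2 = 16 | 2·8 = 16
D: 6·1+6·0+5·0 = 6 | 2·3 = 6
gcd(6,6,5,2) = 1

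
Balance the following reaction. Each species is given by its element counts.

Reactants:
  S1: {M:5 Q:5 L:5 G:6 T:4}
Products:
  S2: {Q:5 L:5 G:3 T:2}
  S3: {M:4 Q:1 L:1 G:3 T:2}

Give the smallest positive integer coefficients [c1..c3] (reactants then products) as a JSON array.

M: 4·5 = 20 | 3·0+5·4 = 20
Q: 4·5 = 20 | 3·5+5·1 = 20
L: 4·5 = 20 | 3·5+5·1 = 20
G: 4·6 = 24 | 3·3+5·3 = 24
T: 4·4 = 16 | 3·2+5·2 = 16
gcd(4,3,5) = 1

Coefficients: [4, 3, 5]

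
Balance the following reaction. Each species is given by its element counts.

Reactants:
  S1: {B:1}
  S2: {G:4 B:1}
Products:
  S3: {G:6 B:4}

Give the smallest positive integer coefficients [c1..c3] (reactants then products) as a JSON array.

Coefficients: [5, 3, 2]

G: 5·0+3·4 = 12 | 2·6 = 12
B: 5·1+3·1 = 8 | 2·4 = 8
gcd(5,3,2) = 1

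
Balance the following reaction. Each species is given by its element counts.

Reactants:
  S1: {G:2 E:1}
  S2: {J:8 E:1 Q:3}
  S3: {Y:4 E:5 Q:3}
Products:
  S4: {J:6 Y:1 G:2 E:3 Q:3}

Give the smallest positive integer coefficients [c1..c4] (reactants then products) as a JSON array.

Coefficients: [4, 3, 1, 4]

J: 4·0+3·8+1·0 = 24 | 4·6 = 24
Y: 4·0+3·0+1·4 = 4 | 4·1 = 4
G: 4·2+3·0+1·0 = 8 | 4·2 = 8
E: 4·1+3·1+1·5 = 12 | 4·3 = 12
Q: 4·0+3·3+1·3 = 12 | 4·3 = 12
gcd(4,3,1,4) = 1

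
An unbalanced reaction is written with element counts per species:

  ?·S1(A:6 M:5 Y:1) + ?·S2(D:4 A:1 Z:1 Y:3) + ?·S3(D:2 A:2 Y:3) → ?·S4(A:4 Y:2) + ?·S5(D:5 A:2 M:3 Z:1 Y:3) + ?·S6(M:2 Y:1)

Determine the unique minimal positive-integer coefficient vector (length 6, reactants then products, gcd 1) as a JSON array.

D: 4·0+6·4+3·2 = 30 | 6·0+6·5+1·0 = 30
A: 4·6+6·1+3·2 = 36 | 6·4+6·2+1·0 = 36
M: 4·5+6·0+3·0 = 20 | 6·0+6·3+1·2 = 20
Z: 4·0+6·1+3·0 = 6 | 6·0+6·1+1·0 = 6
Y: 4·1+6·3+3·3 = 31 | 6·2+6·3+1·1 = 31
gcd(4,6,3,6,6,1) = 1

Coefficients: [4, 6, 3, 6, 6, 1]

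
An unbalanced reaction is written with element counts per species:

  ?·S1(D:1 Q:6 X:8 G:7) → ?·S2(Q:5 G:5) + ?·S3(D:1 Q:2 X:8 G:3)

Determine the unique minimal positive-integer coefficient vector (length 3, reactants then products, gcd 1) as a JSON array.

D: 5·1 = 5 | 4·0+5·1 = 5
Q: 5·6 = 30 | 4·5+5·2 = 30
X: 5·8 = 40 | 4·0+5·8 = 40
G: 5·7 = 35 | 4·5+5·3 = 35
gcd(5,4,5) = 1

Coefficients: [5, 4, 5]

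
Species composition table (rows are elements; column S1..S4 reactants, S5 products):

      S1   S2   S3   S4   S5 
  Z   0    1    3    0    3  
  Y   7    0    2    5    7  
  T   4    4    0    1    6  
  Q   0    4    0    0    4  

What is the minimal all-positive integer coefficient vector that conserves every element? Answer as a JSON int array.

Coefficients: [1, 3, 2, 2, 3]

Z: 1·0+3·1+2·3+2·0 = 9 | 3·3 = 9
Y: 1·7+3·0+2·2+2·5 = 21 | 3·7 = 21
T: 1·4+3·4+2·0+2·1 = 18 | 3·6 = 18
Q: 1·0+3·4+2·0+2·0 = 12 | 3·4 = 12
gcd(1,3,2,2,3) = 1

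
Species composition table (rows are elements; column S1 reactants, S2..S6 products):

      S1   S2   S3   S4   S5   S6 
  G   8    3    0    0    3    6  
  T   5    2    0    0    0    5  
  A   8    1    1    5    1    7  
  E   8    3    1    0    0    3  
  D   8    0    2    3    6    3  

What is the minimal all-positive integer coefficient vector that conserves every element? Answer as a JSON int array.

G: 3·8 = 24 | 5·3+6·0+1·0+1·3+1·6 = 24
T: 3·5 = 15 | 5·2+6·0+1·0+1·0+1·5 = 15
A: 3·8 = 24 | 5·1+6·1+1·5+1·1+1·7 = 24
E: 3·8 = 24 | 5·3+6·1+1·0+1·0+1·3 = 24
D: 3·8 = 24 | 5·0+6·2+1·3+1·6+1·3 = 24
gcd(3,5,6,1,1,1) = 1

Coefficients: [3, 5, 6, 1, 1, 1]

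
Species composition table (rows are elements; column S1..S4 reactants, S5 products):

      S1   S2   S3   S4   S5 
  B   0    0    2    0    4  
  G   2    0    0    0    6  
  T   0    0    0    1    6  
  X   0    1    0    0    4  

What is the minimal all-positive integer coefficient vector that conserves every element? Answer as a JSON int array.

B: 3·0+4·0+2·2+6·0 = 4 | 1·4 = 4
G: 3·2+4·0+2·0+6·0 = 6 | 1·6 = 6
T: 3·0+4·0+2·0+6·1 = 6 | 1·6 = 6
X: 3·0+4·1+2·0+6·0 = 4 | 1·4 = 4
gcd(3,4,2,6,1) = 1

Coefficients: [3, 4, 2, 6, 1]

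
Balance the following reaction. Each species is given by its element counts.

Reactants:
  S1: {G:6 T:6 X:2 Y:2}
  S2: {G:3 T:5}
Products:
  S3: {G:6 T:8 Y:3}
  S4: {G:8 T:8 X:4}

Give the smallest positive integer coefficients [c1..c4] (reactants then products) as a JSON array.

G: 6·6+4·3 = 48 | 4·6+3·8 = 48
T: 6·6+4·5 = 56 | 4·8+3·8 = 56
X: 6·2+4·0 = 12 | 4·0+3·4 = 12
Y: 6·2+4·0 = 12 | 4·3+3·0 = 12
gcd(6,4,4,3) = 1

Coefficients: [6, 4, 4, 3]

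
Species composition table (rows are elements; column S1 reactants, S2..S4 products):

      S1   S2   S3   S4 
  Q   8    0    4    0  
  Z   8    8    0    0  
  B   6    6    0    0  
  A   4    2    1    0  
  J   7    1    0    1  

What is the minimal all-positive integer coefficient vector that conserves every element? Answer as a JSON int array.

Q: 1·8 = 8 | 1·0+2·4+6·0 = 8
Z: 1·8 = 8 | 1·8+2·0+6·0 = 8
B: 1·6 = 6 | 1·6+2·0+6·0 = 6
A: 1·4 = 4 | 1·2+2·1+6·0 = 4
J: 1·7 = 7 | 1·1+2·0+6·1 = 7
gcd(1,1,2,6) = 1

Coefficients: [1, 1, 2, 6]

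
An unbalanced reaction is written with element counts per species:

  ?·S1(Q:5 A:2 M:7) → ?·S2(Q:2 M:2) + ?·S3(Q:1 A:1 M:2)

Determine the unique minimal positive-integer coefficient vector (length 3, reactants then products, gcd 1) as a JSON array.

Coefficients: [2, 3, 4]

Q: 2·5 = 10 | 3·2+4·1 = 10
A: 2·2 = 4 | 3·0+4·1 = 4
M: 2·7 = 14 | 3·2+4·2 = 14
gcd(2,3,4) = 1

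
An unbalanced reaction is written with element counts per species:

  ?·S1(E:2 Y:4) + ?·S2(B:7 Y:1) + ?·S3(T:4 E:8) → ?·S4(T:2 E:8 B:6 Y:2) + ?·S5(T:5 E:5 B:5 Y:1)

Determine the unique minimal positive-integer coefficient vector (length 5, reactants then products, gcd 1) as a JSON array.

T: 1·0+4·0+4·4 = 16 | 3·2+2·5 = 16
E: 1·2+4·0+4·8 = 34 | 3·8+2·5 = 34
B: 1·0+4·7+4·0 = 28 | 3·6+2·5 = 28
Y: 1·4+4·1+4·0 = 8 | 3·2+2·1 = 8
gcd(1,4,4,3,2) = 1

Coefficients: [1, 4, 4, 3, 2]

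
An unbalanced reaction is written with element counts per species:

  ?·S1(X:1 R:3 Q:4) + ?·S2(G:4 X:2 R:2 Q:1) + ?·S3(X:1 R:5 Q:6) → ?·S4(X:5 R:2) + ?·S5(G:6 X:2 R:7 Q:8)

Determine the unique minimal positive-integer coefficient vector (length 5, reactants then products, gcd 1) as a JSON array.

G: 5·0+6·4+1·0 = 24 | 2·0+4·6 = 24
X: 5·1+6·2+1·1 = 18 | 2·5+4·2 = 18
R: 5·3+6·2+1·5 = 32 | 2·2+4·7 = 32
Q: 5·4+6·1+1·6 = 32 | 2·0+4·8 = 32
gcd(5,6,1,2,4) = 1

Coefficients: [5, 6, 1, 2, 4]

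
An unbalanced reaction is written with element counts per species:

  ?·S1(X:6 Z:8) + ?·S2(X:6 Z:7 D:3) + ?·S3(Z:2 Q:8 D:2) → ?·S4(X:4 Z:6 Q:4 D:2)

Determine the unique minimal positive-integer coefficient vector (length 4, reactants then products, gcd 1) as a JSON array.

Coefficients: [2, 2, 3, 6]

X: 2·6+2·6+3·0 = 24 | 6·4 = 24
Z: 2·8+2·7+3·2 = 36 | 6·6 = 36
Q: 2·0+2·0+3·8 = 24 | 6·4 = 24
D: 2·0+2·3+3·2 = 12 | 6·2 = 12
gcd(2,2,3,6) = 1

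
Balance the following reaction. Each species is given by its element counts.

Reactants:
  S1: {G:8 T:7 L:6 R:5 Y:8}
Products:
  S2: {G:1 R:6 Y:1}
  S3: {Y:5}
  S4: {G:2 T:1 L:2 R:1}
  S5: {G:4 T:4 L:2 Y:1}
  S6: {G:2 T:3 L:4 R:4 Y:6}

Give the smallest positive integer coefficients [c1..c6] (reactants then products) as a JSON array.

Coefficients: [5, 2, 4, 5, 6, 2]

G: 5·8 = 40 | 2·1+4·0+5·2+6·4+2·2 = 40
T: 5·7 = 35 | 2·0+4·0+5·1+6·4+2·3 = 35
L: 5·6 = 30 | 2·0+4·0+5·2+6·2+2·4 = 30
R: 5·5 = 25 | 2·6+4·0+5·1+6·0+2·4 = 25
Y: 5·8 = 40 | 2·1+4·5+5·0+6·1+2·6 = 40
gcd(5,2,4,5,6,2) = 1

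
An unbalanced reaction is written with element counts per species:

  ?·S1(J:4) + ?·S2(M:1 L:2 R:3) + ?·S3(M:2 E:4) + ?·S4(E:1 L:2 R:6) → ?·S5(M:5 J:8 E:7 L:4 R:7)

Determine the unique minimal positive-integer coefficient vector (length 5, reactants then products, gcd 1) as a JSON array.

M: 6·0+5·1+5·2+1·0 = 15 | 3·5 = 15
J: 6·4+5·0+5·0+1·0 = 24 | 3·8 = 24
E: 6·0+5·0+5·4+1·1 = 21 | 3·7 = 21
L: 6·0+5·2+5·0+1·2 = 12 | 3·4 = 12
R: 6·0+5·3+5·0+1·6 = 21 | 3·7 = 21
gcd(6,5,5,1,3) = 1

Coefficients: [6, 5, 5, 1, 3]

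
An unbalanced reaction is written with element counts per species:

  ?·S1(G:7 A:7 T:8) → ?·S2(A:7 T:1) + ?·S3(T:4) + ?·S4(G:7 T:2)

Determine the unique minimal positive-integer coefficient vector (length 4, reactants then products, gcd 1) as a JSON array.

G: 4·7 = 28 | 4·0+5·0+4·7 = 28
A: 4·7 = 28 | 4·7+5·0+4·0 = 28
T: 4·8 = 32 | 4·1+5·4+4·2 = 32
gcd(4,4,5,4) = 1

Coefficients: [4, 4, 5, 4]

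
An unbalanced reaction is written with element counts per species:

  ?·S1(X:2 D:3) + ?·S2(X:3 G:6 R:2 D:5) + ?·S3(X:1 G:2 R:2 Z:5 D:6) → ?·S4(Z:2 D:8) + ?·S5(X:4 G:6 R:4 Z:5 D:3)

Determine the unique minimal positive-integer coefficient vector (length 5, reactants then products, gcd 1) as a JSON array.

Coefficients: [2, 2, 6, 5, 4]

X: 2·2+2·3+6·1 = 16 | 5·0+4·4 = 16
G: 2·0+2·6+6·2 = 24 | 5·0+4·6 = 24
R: 2·0+2·2+6·2 = 16 | 5·0+4·4 = 16
Z: 2·0+2·0+6·5 = 30 | 5·2+4·5 = 30
D: 2·3+2·5+6·6 = 52 | 5·8+4·3 = 52
gcd(2,2,6,5,4) = 1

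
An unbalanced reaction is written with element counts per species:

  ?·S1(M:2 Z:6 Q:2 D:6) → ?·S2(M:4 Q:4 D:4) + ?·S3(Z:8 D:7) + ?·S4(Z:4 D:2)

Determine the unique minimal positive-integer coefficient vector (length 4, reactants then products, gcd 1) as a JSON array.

M: 6·2 = 12 | 3·4+2·0+5·0 = 12
Z: 6·6 = 36 | 3·0+2·8+5·4 = 36
Q: 6·2 = 12 | 3·4+2·0+5·0 = 12
D: 6·6 = 36 | 3·4+2·7+5·2 = 36
gcd(6,3,2,5) = 1

Coefficients: [6, 3, 2, 5]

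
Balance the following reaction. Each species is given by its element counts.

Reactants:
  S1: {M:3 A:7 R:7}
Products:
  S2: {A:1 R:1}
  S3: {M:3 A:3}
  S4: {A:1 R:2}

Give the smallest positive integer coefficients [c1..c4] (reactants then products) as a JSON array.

Coefficients: [1, 1, 1, 3]

M: 1·3 = 3 | 1·0+1·3+3·0 = 3
A: 1·7 = 7 | 1·1+1·3+3·1 = 7
R: 1·7 = 7 | 1·1+1·0+3·2 = 7
gcd(1,1,1,3) = 1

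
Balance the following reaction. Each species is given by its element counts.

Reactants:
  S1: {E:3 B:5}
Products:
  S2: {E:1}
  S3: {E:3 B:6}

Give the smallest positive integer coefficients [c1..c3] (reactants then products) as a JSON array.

E: 6·3 = 18 | 3·1+5·3 = 18
B: 6·5 = 30 | 3·0+5·6 = 30
gcd(6,3,5) = 1

Coefficients: [6, 3, 5]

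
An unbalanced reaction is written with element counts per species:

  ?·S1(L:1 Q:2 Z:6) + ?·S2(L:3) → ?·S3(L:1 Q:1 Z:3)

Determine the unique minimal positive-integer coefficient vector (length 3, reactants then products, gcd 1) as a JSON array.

Coefficients: [3, 1, 6]

L: 3·1+1·3 = 6 | 6·1 = 6
Q: 3·2+1·0 = 6 | 6·1 = 6
Z: 3·6+1·0 = 18 | 6·3 = 18
gcd(3,1,6) = 1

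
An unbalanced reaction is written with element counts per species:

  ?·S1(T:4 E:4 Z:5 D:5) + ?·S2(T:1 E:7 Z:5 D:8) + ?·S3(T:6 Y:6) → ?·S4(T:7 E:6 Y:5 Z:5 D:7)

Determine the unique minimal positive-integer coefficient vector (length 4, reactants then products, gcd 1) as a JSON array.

Coefficients: [2, 4, 5, 6]

T: 2·4+4·1+5·6 = 42 | 6·7 = 42
E: 2·4+4·7+5·0 = 36 | 6·6 = 36
Y: 2·0+4·0+5·6 = 30 | 6·5 = 30
Z: 2·5+4·5+5·0 = 30 | 6·5 = 30
D: 2·5+4·8+5·0 = 42 | 6·7 = 42
gcd(2,4,5,6) = 1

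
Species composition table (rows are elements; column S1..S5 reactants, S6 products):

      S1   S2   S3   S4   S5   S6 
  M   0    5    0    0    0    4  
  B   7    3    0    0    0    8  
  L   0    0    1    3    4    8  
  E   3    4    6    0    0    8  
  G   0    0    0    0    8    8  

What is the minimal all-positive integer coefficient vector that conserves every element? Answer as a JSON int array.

Coefficients: [4, 4, 2, 6, 5, 5]

M: 4·0+4·5+2·0+6·0+5·0 = 20 | 5·4 = 20
B: 4·7+4·3+2·0+6·0+5·0 = 40 | 5·8 = 40
L: 4·0+4·0+2·1+6·3+5·4 = 40 | 5·8 = 40
E: 4·3+4·4+2·6+6·0+5·0 = 40 | 5·8 = 40
G: 4·0+4·0+2·0+6·0+5·8 = 40 | 5·8 = 40
gcd(4,4,2,6,5,5) = 1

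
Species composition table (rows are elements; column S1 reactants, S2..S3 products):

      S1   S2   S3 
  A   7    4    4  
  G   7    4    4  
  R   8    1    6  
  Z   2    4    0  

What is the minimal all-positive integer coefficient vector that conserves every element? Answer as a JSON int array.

A: 4·7 = 28 | 2·4+5·4 = 28
G: 4·7 = 28 | 2·4+5·4 = 28
R: 4·8 = 32 | 2·1+5·6 = 32
Z: 4·2 = 8 | 2·4+5·0 = 8
gcd(4,2,5) = 1

Coefficients: [4, 2, 5]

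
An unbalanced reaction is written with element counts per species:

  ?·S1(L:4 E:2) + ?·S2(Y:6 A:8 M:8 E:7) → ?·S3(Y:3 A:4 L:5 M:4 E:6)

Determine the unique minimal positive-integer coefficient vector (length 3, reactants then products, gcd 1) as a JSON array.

Y: 5·0+2·6 = 12 | 4·3 = 12
A: 5·0+2·8 = 16 | 4·4 = 16
L: 5·4+2·0 = 20 | 4·5 = 20
M: 5·0+2·8 = 16 | 4·4 = 16
E: 5·2+2·7 = 24 | 4·6 = 24
gcd(5,2,4) = 1

Coefficients: [5, 2, 4]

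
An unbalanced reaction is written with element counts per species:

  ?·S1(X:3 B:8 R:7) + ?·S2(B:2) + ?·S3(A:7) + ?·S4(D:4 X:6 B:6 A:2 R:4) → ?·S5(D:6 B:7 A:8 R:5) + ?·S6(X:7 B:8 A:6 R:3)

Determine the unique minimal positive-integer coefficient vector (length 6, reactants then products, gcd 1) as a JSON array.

D: 1·0+6·0+4·0+3·4 = 12 | 2·6+3·0 = 12
X: 1·3+6·0+4·0+3·6 = 21 | 2·0+3·7 = 21
B: 1·8+6·2+4·0+3·6 = 38 | 2·7+3·8 = 38
A: 1·0+6·0+4·7+3·2 = 34 | 2·8+3·6 = 34
R: 1·7+6·0+4·0+3·4 = 19 | 2·5+3·3 = 19
gcd(1,6,4,3,2,3) = 1

Coefficients: [1, 6, 4, 3, 2, 3]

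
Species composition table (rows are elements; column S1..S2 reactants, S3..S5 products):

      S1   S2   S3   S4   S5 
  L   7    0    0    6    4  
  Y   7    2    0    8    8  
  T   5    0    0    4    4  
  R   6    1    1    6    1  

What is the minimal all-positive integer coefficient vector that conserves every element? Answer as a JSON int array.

Coefficients: [4, 6, 5, 4, 1]

L: 4·7+6·0 = 28 | 5·0+4·6+1·4 = 28
Y: 4·7+6·2 = 40 | 5·0+4·8+1·8 = 40
T: 4·5+6·0 = 20 | 5·0+4·4+1·4 = 20
R: 4·6+6·1 = 30 | 5·1+4·6+1·1 = 30
gcd(4,6,5,4,1) = 1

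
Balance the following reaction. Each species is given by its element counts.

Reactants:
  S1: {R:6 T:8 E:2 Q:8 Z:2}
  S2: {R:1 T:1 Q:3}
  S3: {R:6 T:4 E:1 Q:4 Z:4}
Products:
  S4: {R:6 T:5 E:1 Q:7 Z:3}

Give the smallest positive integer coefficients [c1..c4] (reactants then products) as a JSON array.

R: 1·6+6·1+4·6 = 36 | 6·6 = 36
T: 1·8+6·1+4·4 = 30 | 6·5 = 30
E: 1·2+6·0+4·1 = 6 | 6·1 = 6
Q: 1·8+6·3+4·4 = 42 | 6·7 = 42
Z: 1·2+6·0+4·4 = 18 | 6·3 = 18
gcd(1,6,4,6) = 1

Coefficients: [1, 6, 4, 6]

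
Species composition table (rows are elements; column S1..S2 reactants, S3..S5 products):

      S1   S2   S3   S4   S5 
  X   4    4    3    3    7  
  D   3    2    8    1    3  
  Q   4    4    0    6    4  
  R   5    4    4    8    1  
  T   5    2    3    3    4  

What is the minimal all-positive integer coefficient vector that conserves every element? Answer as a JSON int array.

X: 3·4+6·4 = 36 | 1·3+4·3+3·7 = 36
D: 3·3+6·2 = 21 | 1·8+4·1+3·3 = 21
Q: 3·4+6·4 = 36 | 1·0+4·6+3·4 = 36
R: 3·5+6·4 = 39 | 1·4+4·8+3·1 = 39
T: 3·5+6·2 = 27 | 1·3+4·3+3·4 = 27
gcd(3,6,1,4,3) = 1

Coefficients: [3, 6, 1, 4, 3]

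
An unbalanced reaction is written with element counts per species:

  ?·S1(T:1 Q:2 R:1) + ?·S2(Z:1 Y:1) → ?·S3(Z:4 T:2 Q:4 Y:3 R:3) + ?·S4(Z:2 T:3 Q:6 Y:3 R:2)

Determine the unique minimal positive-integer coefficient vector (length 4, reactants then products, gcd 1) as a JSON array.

Coefficients: [5, 6, 1, 1]

Z: 5·0+6·1 = 6 | 1·4+1·2 = 6
T: 5·1+6·0 = 5 | 1·2+1·3 = 5
Q: 5·2+6·0 = 10 | 1·4+1·6 = 10
Y: 5·0+6·1 = 6 | 1·3+1·3 = 6
R: 5·1+6·0 = 5 | 1·3+1·2 = 5
gcd(5,6,1,1) = 1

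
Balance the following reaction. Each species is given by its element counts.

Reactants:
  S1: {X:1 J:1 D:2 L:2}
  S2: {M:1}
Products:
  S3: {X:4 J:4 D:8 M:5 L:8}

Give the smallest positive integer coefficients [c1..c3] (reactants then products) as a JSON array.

X: 4·1+5·0 = 4 | 1·4 = 4
J: 4·1+5·0 = 4 | 1·4 = 4
D: 4·2+5·0 = 8 | 1·8 = 8
M: 4·0+5·1 = 5 | 1·5 = 5
L: 4·2+5·0 = 8 | 1·8 = 8
gcd(4,5,1) = 1

Coefficients: [4, 5, 1]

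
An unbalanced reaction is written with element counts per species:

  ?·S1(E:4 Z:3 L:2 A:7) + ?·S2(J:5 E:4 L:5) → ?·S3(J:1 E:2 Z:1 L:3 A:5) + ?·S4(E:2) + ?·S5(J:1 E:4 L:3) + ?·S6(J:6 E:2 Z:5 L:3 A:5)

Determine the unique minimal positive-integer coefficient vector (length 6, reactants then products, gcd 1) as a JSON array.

J: 5·0+4·5 = 20 | 5·1+5·0+3·1+2·6 = 20
E: 5·4+4·4 = 36 | 5·2+5·2+3·4+2·2 = 36
Z: 5·3+4·0 = 15 | 5·1+5·0+3·0+2·5 = 15
L: 5·2+4·5 = 30 | 5·3+5·0+3·3+2·3 = 30
A: 5·7+4·0 = 35 | 5·5+5·0+3·0+2·5 = 35
gcd(5,4,5,5,3,2) = 1

Coefficients: [5, 4, 5, 5, 3, 2]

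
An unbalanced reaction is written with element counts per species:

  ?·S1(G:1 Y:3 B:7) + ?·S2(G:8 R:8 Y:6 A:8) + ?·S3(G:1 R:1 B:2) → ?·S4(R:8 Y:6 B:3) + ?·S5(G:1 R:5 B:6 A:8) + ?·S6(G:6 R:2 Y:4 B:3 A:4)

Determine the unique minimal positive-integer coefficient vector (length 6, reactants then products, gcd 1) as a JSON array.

G: 4·1+4·8+1·1 = 37 | 2·0+1·1+6·6 = 37
R: 4·0+4·8+1·1 = 33 | 2·8+1·5+6·2 = 33
Y: 4·3+4·6+1·0 = 36 | 2·6+1·0+6·4 = 36
B: 4·7+4·0+1·2 = 30 | 2·3+1·6+6·3 = 30
A: 4·0+4·8+1·0 = 32 | 2·0+1·8+6·4 = 32
gcd(4,4,1,2,1,6) = 1

Coefficients: [4, 4, 1, 2, 1, 6]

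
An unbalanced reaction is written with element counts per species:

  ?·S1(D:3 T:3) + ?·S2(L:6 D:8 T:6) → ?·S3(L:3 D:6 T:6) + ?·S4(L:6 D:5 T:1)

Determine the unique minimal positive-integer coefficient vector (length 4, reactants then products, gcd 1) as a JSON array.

Coefficients: [1, 6, 6, 3]

L: 1·0+6·6 = 36 | 6·3+3·6 = 36
D: 1·3+6·8 = 51 | 6·6+3·5 = 51
T: 1·3+6·6 = 39 | 6·6+3·1 = 39
gcd(1,6,6,3) = 1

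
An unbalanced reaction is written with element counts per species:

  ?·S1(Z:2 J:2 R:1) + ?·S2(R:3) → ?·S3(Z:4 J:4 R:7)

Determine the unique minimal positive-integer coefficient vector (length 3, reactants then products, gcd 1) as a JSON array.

Coefficients: [6, 5, 3]

Z: 6·2+5·0 = 12 | 3·4 = 12
J: 6·2+5·0 = 12 | 3·4 = 12
R: 6·1+5·3 = 21 | 3·7 = 21
gcd(6,5,3) = 1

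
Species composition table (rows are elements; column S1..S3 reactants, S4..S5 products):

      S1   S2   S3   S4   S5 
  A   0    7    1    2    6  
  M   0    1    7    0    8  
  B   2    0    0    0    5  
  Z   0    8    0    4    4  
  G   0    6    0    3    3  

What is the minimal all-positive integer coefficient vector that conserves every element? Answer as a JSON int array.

A: 5·0+2·7+2·1 = 16 | 2·2+2·6 = 16
M: 5·0+2·1+2·7 = 16 | 2·0+2·8 = 16
B: 5·2+2·0+2·0 = 10 | 2·0+2·5 = 10
Z: 5·0+2·8+2·0 = 16 | 2·4+2·4 = 16
G: 5·0+2·6+2·0 = 12 | 2·3+2·3 = 12
gcd(5,2,2,2,2) = 1

Coefficients: [5, 2, 2, 2, 2]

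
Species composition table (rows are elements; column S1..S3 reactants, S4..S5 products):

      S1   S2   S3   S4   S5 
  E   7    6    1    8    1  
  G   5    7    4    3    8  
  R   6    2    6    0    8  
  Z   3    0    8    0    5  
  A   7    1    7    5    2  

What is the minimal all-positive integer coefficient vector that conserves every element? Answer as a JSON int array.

Coefficients: [3, 5, 2, 6, 5]

E: 3·7+5·6+2·1 = 53 | 6·8+5·1 = 53
G: 3·5+5·7+2·4 = 58 | 6·3+5·8 = 58
R: 3·6+5·2+2·6 = 40 | 6·0+5·8 = 40
Z: 3·3+5·0+2·8 = 25 | 6·0+5·5 = 25
A: 3·7+5·1+2·7 = 40 | 6·5+5·2 = 40
gcd(3,5,2,6,5) = 1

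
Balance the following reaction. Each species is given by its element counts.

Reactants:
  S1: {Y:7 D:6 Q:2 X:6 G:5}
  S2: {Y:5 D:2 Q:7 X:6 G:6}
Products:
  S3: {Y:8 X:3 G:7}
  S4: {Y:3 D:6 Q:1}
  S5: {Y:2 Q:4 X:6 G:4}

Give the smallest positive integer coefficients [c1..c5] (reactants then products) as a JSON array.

Coefficients: [4, 3, 2, 5, 6]

Y: 4·7+3·5 = 43 | 2·8+5·3+6·2 = 43
D: 4·6+3·2 = 30 | 2·0+5·6+6·0 = 30
Q: 4·2+3·7 = 29 | 2·0+5·1+6·4 = 29
X: 4·6+3·6 = 42 | 2·3+5·0+6·6 = 42
G: 4·5+3·6 = 38 | 2·7+5·0+6·4 = 38
gcd(4,3,2,5,6) = 1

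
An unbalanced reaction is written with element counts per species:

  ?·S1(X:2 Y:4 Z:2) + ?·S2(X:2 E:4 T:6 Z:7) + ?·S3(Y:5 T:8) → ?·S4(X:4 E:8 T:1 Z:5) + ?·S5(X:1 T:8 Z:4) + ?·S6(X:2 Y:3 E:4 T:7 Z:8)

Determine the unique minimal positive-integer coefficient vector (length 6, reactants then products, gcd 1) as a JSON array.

Coefficients: [1, 5, 1, 1, 2, 3]

X: 1·2+5·2+1·0 = 12 | 1·4+2·1+3·2 = 12
Y: 1·4+5·0+1·5 = 9 | 1·0+2·0+3·3 = 9
E: 1·0+5·4+1·0 = 20 | 1·8+2·0+3·4 = 20
T: 1·0+5·6+1·8 = 38 | 1·1+2·8+3·7 = 38
Z: 1·2+5·7+1·0 = 37 | 1·5+2·4+3·8 = 37
gcd(1,5,1,1,2,3) = 1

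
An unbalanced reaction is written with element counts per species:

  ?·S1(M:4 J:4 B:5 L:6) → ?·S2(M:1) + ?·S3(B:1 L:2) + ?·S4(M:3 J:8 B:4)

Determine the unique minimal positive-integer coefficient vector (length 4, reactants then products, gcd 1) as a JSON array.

M: 2·4 = 8 | 5·1+6·0+1·3 = 8
J: 2·4 = 8 | 5·0+6·0+1·8 = 8
B: 2·5 = 10 | 5·0+6·1+1·4 = 10
L: 2·6 = 12 | 5·0+6·2+1·0 = 12
gcd(2,5,6,1) = 1

Coefficients: [2, 5, 6, 1]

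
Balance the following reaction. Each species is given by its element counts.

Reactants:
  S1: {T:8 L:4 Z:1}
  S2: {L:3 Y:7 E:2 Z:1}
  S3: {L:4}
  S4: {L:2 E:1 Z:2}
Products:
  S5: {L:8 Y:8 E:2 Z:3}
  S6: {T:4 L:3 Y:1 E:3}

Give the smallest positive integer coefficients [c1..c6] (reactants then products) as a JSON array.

T: 1·8+6·0+4·0+4·0 = 8 | 5·0+2·4 = 8
L: 1·4+6·3+4·4+4·2 = 46 | 5·8+2·3 = 46
Y: 1·0+6·7+4·0+4·0 = 42 | 5·8+2·1 = 42
E: 1·0+6·2+4·0+4·1 = 16 | 5·2+2·3 = 16
Z: 1·1+6·1+4·0+4·2 = 15 | 5·3+2·0 = 15
gcd(1,6,4,4,5,2) = 1

Coefficients: [1, 6, 4, 4, 5, 2]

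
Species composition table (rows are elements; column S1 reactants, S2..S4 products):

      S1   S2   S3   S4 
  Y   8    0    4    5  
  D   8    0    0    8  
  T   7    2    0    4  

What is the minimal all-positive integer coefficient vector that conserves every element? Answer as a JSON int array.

Coefficients: [4, 6, 3, 4]

Y: 4·8 = 32 | 6·0+3·4+4·5 = 32
D: 4·8 = 32 | 6·0+3·0+4·8 = 32
T: 4·7 = 28 | 6·2+3·0+4·4 = 28
gcd(4,6,3,4) = 1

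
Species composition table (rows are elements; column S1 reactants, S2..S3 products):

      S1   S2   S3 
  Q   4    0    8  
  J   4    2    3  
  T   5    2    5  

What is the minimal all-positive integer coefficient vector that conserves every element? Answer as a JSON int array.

Q: 4·4 = 16 | 5·0+2·8 = 16
J: 4·4 = 16 | 5·2+2·3 = 16
T: 4·5 = 20 | 5·2+2·5 = 20
gcd(4,5,2) = 1

Coefficients: [4, 5, 2]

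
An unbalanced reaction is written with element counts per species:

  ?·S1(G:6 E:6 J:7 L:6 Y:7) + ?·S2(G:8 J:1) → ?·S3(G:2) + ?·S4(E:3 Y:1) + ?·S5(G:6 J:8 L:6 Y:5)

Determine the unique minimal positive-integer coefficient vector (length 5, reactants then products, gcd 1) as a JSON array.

G: 1·6+1·8 = 14 | 4·2+2·0+1·6 = 14
E: 1·6+1·0 = 6 | 4·0+2·3+1·0 = 6
J: 1·7+1·1 = 8 | 4·0+2·0+1·8 = 8
L: 1·6+1·0 = 6 | 4·0+2·0+1·6 = 6
Y: 1·7+1·0 = 7 | 4·0+2·1+1·5 = 7
gcd(1,1,4,2,1) = 1

Coefficients: [1, 1, 4, 2, 1]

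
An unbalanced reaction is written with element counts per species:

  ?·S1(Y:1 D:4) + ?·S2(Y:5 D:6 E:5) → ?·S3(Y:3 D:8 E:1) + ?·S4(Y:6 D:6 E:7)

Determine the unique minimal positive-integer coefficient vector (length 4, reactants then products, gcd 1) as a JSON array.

Coefficients: [5, 5, 4, 3]

Y: 5·1+5·5 = 30 | 4·3+3·6 = 30
D: 5·4+5·6 = 50 | 4·8+3·6 = 50
E: 5·0+5·5 = 25 | 4·1+3·7 = 25
gcd(5,5,4,3) = 1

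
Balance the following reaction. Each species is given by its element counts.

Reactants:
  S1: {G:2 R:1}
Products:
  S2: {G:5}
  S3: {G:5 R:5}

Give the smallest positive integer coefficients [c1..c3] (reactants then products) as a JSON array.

Coefficients: [5, 1, 1]

G: 5·2 = 10 | 1·5+1·5 = 10
R: 5·1 = 5 | 1·0+1·5 = 5
gcd(5,1,1) = 1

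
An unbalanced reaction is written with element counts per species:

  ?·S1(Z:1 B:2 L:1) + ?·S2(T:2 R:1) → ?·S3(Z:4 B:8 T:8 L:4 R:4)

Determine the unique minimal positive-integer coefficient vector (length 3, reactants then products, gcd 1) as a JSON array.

Coefficients: [4, 4, 1]

Z: 4·1+4·0 = 4 | 1·4 = 4
B: 4·2+4·0 = 8 | 1·8 = 8
T: 4·0+4·2 = 8 | 1·8 = 8
L: 4·1+4·0 = 4 | 1·4 = 4
R: 4·0+4·1 = 4 | 1·4 = 4
gcd(4,4,1) = 1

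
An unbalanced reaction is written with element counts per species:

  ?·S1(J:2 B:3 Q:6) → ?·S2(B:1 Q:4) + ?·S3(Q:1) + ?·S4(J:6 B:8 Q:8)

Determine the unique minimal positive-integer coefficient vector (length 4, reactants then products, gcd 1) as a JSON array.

J: 3·2 = 6 | 1·0+6·0+1·6 = 6
B: 3·3 = 9 | 1·1+6·0+1·8 = 9
Q: 3·6 = 18 | 1·4+6·1+1·8 = 18
gcd(3,1,6,1) = 1

Coefficients: [3, 1, 6, 1]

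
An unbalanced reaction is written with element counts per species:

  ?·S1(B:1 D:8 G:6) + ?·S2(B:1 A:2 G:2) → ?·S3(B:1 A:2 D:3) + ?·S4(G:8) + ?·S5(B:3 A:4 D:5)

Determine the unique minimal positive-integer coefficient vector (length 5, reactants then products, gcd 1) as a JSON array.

Coefficients: [2, 6, 2, 3, 2]

B: 2·1+6·1 = 8 | 2·1+3·0+2·3 = 8
A: 2·0+6·2 = 12 | 2·2+3·0+2·4 = 12
D: 2·8+6·0 = 16 | 2·3+3·0+2·5 = 16
G: 2·6+6·2 = 24 | 2·0+3·8+2·0 = 24
gcd(2,6,2,3,2) = 1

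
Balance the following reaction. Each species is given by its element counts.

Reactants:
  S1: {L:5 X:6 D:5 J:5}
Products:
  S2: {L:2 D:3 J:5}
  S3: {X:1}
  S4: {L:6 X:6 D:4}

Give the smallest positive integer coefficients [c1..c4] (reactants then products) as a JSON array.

L: 2·5 = 10 | 2·2+6·0+1·6 = 10
X: 2·6 = 12 | 2·0+6·1+1·6 = 12
D: 2·5 = 10 | 2·3+6·0+1·4 = 10
J: 2·5 = 10 | 2·5+6·0+1·0 = 10
gcd(2,2,6,1) = 1

Coefficients: [2, 2, 6, 1]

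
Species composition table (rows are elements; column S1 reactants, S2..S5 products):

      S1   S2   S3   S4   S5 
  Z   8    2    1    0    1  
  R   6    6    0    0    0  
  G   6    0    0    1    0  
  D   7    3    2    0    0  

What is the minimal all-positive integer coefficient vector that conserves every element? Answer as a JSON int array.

Z: 1·8 = 8 | 1·2+2·1+6·0+4·1 = 8
R: 1·6 = 6 | 1·6+2·0+6·0+4·0 = 6
G: 1·6 = 6 | 1·0+2·0+6·1+4·0 = 6
D: 1·7 = 7 | 1·3+2·2+6·0+4·0 = 7
gcd(1,1,2,6,4) = 1

Coefficients: [1, 1, 2, 6, 4]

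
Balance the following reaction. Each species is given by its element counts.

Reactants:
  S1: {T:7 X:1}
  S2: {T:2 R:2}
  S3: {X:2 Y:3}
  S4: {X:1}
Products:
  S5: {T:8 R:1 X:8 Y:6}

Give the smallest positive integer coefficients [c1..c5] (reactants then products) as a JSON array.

T: 2·7+1·2+4·0+6·0 = 16 | 2·8 = 16
R: 2·0+1·2+4·0+6·0 = 2 | 2·1 = 2
X: 2·1+1·0+4·2+6·1 = 16 | 2·8 = 16
Y: 2·0+1·0+4·3+6·0 = 12 | 2·6 = 12
gcd(2,1,4,6,2) = 1

Coefficients: [2, 1, 4, 6, 2]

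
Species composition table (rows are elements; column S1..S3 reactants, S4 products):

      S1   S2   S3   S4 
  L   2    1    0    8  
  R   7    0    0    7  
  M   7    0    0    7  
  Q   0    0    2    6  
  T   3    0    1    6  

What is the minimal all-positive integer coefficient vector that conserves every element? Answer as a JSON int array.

L: 1·2+6·1+3·0 = 8 | 1·8 = 8
R: 1·7+6·0+3·0 = 7 | 1·7 = 7
M: 1·7+6·0+3·0 = 7 | 1·7 = 7
Q: 1·0+6·0+3·2 = 6 | 1·6 = 6
T: 1·3+6·0+3·1 = 6 | 1·6 = 6
gcd(1,6,3,1) = 1

Coefficients: [1, 6, 3, 1]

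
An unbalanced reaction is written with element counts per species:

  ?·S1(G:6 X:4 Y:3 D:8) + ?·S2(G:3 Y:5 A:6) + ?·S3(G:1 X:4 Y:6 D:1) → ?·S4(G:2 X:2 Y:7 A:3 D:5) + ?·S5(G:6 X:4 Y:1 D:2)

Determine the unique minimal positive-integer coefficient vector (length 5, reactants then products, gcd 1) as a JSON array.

G: 3·6+2·3+2·1 = 26 | 4·2+3·6 = 26
X: 3·4+2·0+2·4 = 20 | 4·2+3·4 = 20
Y: 3·3+2·5+2·6 = 31 | 4·7+3·1 = 31
A: 3·0+2·6+2·0 = 12 | 4·3+3·0 = 12
D: 3·8+2·0+2·1 = 26 | 4·5+3·2 = 26
gcd(3,2,2,4,3) = 1

Coefficients: [3, 2, 2, 4, 3]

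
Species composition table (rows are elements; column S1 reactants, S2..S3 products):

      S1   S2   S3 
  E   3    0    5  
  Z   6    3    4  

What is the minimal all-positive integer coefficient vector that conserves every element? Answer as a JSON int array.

E: 5·3 = 15 | 6·0+3·5 = 15
Z: 5·6 = 30 | 6·3+3·4 = 30
gcd(5,6,3) = 1

Coefficients: [5, 6, 3]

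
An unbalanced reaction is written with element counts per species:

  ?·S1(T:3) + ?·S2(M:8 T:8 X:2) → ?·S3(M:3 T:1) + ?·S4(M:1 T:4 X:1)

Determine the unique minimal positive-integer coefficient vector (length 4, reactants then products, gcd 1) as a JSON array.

M: 2·0+3·8 = 24 | 6·3+6·1 = 24
T: 2·3+3·8 = 30 | 6·1+6·4 = 30
X: 2·0+3·2 = 6 | 6·0+6·1 = 6
gcd(2,3,6,6) = 1

Coefficients: [2, 3, 6, 6]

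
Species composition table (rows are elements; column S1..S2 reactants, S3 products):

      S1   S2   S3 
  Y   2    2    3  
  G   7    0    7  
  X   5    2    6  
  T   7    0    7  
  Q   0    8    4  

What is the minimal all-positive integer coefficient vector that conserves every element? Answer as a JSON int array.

Y: 2·2+1·2 = 6 | 2·3 = 6
G: 2·7+1·0 = 14 | 2·7 = 14
X: 2·5+1·2 = 12 | 2·6 = 12
T: 2·7+1·0 = 14 | 2·7 = 14
Q: 2·0+1·8 = 8 | 2·4 = 8
gcd(2,1,2) = 1

Coefficients: [2, 1, 2]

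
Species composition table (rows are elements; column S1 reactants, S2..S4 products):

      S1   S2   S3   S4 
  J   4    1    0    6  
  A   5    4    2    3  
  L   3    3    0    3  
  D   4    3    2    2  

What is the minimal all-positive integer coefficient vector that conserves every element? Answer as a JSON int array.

Coefficients: [5, 2, 4, 3]

J: 5·4 = 20 | 2·1+4·0+3·6 = 20
A: 5·5 = 25 | 2·4+4·2+3·3 = 25
L: 5·3 = 15 | 2·3+4·0+3·3 = 15
D: 5·4 = 20 | 2·3+4·2+3·2 = 20
gcd(5,2,4,3) = 1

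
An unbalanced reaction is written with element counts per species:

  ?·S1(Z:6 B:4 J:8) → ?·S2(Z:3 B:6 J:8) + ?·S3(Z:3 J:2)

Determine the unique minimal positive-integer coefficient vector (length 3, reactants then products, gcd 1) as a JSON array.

Z: 3·6 = 18 | 2·3+4·3 = 18
B: 3·4 = 12 | 2·6+4·0 = 12
J: 3·8 = 24 | 2·8+4·2 = 24
gcd(3,2,4) = 1

Coefficients: [3, 2, 4]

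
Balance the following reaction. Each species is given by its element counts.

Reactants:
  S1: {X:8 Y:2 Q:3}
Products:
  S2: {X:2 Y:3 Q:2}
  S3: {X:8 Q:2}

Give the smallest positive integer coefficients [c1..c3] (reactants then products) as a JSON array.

X: 6·8 = 48 | 4·2+5·8 = 48
Y: 6·2 = 12 | 4·3+5·0 = 12
Q: 6·3 = 18 | 4·2+5·2 = 18
gcd(6,4,5) = 1

Coefficients: [6, 4, 5]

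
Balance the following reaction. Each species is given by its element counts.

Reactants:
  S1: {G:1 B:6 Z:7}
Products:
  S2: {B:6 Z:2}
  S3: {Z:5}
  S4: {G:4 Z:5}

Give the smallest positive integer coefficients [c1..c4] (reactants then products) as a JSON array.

Coefficients: [4, 4, 3, 1]

G: 4·1 = 4 | 4·0+3·0+1·4 = 4
B: 4·6 = 24 | 4·6+3·0+1·0 = 24
Z: 4·7 = 28 | 4·2+3·5+1·5 = 28
gcd(4,4,3,1) = 1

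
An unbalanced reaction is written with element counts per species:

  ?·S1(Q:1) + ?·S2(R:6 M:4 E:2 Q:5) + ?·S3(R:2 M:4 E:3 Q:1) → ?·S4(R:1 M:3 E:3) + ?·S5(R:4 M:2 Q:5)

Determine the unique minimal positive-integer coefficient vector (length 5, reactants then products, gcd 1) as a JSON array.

R: 6·0+3·6+4·2 = 26 | 6·1+5·4 = 26
M: 6·0+3·4+4·4 = 28 | 6·3+5·2 = 28
E: 6·0+3·2+4·3 = 18 | 6·3+5·0 = 18
Q: 6·1+3·5+4·1 = 25 | 6·0+5·5 = 25
gcd(6,3,4,6,5) = 1

Coefficients: [6, 3, 4, 6, 5]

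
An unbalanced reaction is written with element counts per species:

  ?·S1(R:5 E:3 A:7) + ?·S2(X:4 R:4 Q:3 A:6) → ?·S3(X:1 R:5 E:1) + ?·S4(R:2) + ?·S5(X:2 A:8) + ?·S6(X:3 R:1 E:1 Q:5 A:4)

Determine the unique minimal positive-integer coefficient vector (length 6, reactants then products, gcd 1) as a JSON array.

Coefficients: [2, 5, 3, 6, 4, 3]

X: 2·0+5·4 = 20 | 3·1+6·0+4·2+3·3 = 20
R: 2·5+5·4 = 30 | 3·5+6·2+4·0+3·1 = 30
E: 2·3+5·0 = 6 | 3·1+6·0+4·0+3·1 = 6
Q: 2·0+5·3 = 15 | 3·0+6·0+4·0+3·5 = 15
A: 2·7+5·6 = 44 | 3·0+6·0+4·8+3·4 = 44
gcd(2,5,3,6,4,3) = 1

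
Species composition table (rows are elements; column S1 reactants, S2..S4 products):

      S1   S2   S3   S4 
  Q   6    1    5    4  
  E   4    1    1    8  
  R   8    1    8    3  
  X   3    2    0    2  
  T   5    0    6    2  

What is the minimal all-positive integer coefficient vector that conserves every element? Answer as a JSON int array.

Coefficients: [4, 5, 3, 1]

Q: 4·6 = 24 | 5·1+3·5+1·4 = 24
E: 4·4 = 16 | 5·1+3·1+1·8 = 16
R: 4·8 = 32 | 5·1+3·8+1·3 = 32
X: 4·3 = 12 | 5·2+3·0+1·2 = 12
T: 4·5 = 20 | 5·0+3·6+1·2 = 20
gcd(4,5,3,1) = 1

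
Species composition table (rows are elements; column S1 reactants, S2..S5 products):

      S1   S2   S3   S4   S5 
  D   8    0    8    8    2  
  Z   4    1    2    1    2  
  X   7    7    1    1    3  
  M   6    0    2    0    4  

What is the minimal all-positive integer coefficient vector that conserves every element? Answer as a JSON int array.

D: 3·8 = 24 | 1·0+1·8+1·8+4·2 = 24
Z: 3·4 = 12 | 1·1+1·2+1·1+4·2 = 12
X: 3·7 = 21 | 1·7+1·1+1·1+4·3 = 21
M: 3·6 = 18 | 1·0+1·2+1·0+4·4 = 18
gcd(3,1,1,1,4) = 1

Coefficients: [3, 1, 1, 1, 4]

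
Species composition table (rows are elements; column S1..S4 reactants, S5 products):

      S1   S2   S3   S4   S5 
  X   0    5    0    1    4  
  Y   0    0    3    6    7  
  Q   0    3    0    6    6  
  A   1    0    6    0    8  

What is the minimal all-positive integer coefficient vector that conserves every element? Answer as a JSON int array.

X: 6·0+2·5+3·0+2·1 = 12 | 3·4 = 12
Y: 6·0+2·0+3·3+2·6 = 21 | 3·7 = 21
Q: 6·0+2·3+3·0+2·6 = 18 | 3·6 = 18
A: 6·1+2·0+3·6+2·0 = 24 | 3·8 = 24
gcd(6,2,3,2,3) = 1

Coefficients: [6, 2, 3, 2, 3]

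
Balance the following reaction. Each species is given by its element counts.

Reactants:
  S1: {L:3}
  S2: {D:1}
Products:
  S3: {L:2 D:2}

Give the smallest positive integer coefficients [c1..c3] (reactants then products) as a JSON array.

Coefficients: [2, 6, 3]

L: 2·3+6·0 = 6 | 3·2 = 6
D: 2·0+6·1 = 6 | 3·2 = 6
gcd(2,6,3) = 1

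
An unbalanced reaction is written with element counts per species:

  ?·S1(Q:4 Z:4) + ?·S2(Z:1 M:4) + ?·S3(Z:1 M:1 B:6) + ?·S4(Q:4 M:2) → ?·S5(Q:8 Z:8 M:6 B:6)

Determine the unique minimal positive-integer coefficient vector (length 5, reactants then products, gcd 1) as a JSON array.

Q: 3·4+2·0+2·0+1·4 = 16 | 2·8 = 16
Z: 3·4+2·1+2·1+1·0 = 16 | 2·8 = 16
M: 3·0+2·4+2·1+1·2 = 12 | 2·6 = 12
B: 3·0+2·0+2·6+1·0 = 12 | 2·6 = 12
gcd(3,2,2,1,2) = 1

Coefficients: [3, 2, 2, 1, 2]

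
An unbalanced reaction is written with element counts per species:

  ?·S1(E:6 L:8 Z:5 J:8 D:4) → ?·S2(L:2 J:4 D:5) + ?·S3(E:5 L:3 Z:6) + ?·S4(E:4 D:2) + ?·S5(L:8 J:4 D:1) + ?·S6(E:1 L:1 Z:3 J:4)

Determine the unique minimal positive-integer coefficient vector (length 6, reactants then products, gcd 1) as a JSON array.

E: 6·6 = 36 | 2·0+2·5+5·4+4·0+6·1 = 36
L: 6·8 = 48 | 2·2+2·3+5·0+4·8+6·1 = 48
Z: 6·5 = 30 | 2·0+2·6+5·0+4·0+6·3 = 30
J: 6·8 = 48 | 2·4+2·0+5·0+4·4+6·4 = 48
D: 6·4 = 24 | 2·5+2·0+5·2+4·1+6·0 = 24
gcd(6,2,2,5,4,6) = 1

Coefficients: [6, 2, 2, 5, 4, 6]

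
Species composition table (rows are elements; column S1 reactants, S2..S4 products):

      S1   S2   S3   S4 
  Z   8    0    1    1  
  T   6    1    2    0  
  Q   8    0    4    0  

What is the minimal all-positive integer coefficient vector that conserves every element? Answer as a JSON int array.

Z: 1·8 = 8 | 2·0+2·1+6·1 = 8
T: 1·6 = 6 | 2·1+2·2+6·0 = 6
Q: 1·8 = 8 | 2·0+2·4+6·0 = 8
gcd(1,2,2,6) = 1

Coefficients: [1, 2, 2, 6]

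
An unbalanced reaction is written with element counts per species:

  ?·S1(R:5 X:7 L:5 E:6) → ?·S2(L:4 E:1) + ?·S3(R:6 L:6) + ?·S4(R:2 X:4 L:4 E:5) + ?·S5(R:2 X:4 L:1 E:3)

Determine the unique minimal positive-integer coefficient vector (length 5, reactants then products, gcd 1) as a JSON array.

Coefficients: [4, 1, 1, 1, 6]

R: 4·5 = 20 | 1·0+1·6+1·2+6·2 = 20
X: 4·7 = 28 | 1·0+1·0+1·4+6·4 = 28
L: 4·5 = 20 | 1·4+1·6+1·4+6·1 = 20
E: 4·6 = 24 | 1·1+1·0+1·5+6·3 = 24
gcd(4,1,1,1,6) = 1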